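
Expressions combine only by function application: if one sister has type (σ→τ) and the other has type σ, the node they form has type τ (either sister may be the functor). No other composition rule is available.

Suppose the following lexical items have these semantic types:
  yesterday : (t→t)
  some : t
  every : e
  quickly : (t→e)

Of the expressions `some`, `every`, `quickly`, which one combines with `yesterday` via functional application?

some

some — combines: yesterday : (t→t) takes some : t as argument, giving t.
every : e — no; yesterday wants t, and every wants nothing (atomic).
quickly : (t→e) — no; yesterday wants t, and quickly wants t.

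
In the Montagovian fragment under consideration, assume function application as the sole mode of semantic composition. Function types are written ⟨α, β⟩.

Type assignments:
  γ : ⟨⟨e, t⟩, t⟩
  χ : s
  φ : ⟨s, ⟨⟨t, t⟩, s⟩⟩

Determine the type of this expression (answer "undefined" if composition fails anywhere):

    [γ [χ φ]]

At [χ φ], φ : ⟨s, ⟨⟨t, t⟩, s⟩⟩ takes χ : s, giving ⟨⟨t, t⟩, s⟩.
[γ [χ φ]]: ⟨⟨e, t⟩, t⟩ with ⟨⟨t, t⟩, s⟩ — neither is a function whose domain matches the other; composition fails here.

undefined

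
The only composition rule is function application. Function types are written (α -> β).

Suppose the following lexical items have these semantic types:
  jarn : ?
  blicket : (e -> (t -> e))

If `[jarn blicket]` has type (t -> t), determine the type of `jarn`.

[jarn blicket] is required to be (t -> t). blicket : (e -> (t -> e)) cannot yield (t -> t) as functor, so jarn : ((e -> (t -> e)) -> (t -> t)).

((e -> (t -> e)) -> (t -> t))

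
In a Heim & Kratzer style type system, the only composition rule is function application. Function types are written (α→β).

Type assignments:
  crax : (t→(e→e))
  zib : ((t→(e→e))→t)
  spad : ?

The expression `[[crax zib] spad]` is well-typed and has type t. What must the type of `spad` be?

At [[crax zib] spad] (required: t): [crax zib] is t, which is not a function with range t; hence spad is the functor — type (t→t).

(t→t)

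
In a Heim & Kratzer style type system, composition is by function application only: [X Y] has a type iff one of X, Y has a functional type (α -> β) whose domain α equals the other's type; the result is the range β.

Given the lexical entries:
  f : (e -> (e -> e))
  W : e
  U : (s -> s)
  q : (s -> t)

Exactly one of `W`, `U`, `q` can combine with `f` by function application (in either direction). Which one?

W

W — combines: f : (e -> (e -> e)) takes W : e as argument, giving (e -> e).
U : (s -> s) — no; f wants e, and U wants s.
q : (s -> t) — no; f wants e, and q wants s.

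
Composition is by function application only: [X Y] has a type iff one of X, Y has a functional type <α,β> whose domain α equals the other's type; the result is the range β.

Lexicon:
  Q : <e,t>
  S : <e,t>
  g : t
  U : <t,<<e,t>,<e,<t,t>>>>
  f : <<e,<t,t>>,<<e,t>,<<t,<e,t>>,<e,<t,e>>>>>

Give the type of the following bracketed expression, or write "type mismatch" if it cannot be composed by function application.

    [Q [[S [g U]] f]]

[g U]: U is <t,<<e,t>,<e,<t,t>>>>, g is t; result <<e,t>,<e,<t,t>>>.
[S [g U]]: [g U] is <<e,t>,<e,<t,t>>>, S is <e,t>; result <e,<t,t>>.
[[S [g U]] f]: f is <<e,<t,t>>,<<e,t>,<<t,<e,t>>,<e,<t,e>>>>>, [S [g U]] is <e,<t,t>>; result <<e,t>,<<t,<e,t>>,<e,<t,e>>>>.
[Q [[S [g U]] f]]: [[S [g U]] f] is <<e,t>,<<t,<e,t>>,<e,<t,e>>>>, Q is <e,t>; result <<t,<e,t>>,<e,<t,e>>>.

<<t,<e,t>>,<e,<t,e>>>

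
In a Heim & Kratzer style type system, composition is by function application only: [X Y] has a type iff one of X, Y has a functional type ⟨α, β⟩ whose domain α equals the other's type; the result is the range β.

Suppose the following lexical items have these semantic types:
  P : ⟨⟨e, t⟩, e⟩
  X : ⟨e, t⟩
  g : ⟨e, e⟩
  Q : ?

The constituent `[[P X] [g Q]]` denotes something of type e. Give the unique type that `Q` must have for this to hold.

[[P X] [g Q]] is required to be e. [P X] : e cannot yield e as functor, so [g Q] : ⟨e, e⟩.
[g Q] is required to be ⟨e, e⟩. g : ⟨e, e⟩ cannot yield ⟨e, e⟩ as functor, so Q : ⟨⟨e, e⟩, ⟨e, e⟩⟩.

⟨⟨e, e⟩, ⟨e, e⟩⟩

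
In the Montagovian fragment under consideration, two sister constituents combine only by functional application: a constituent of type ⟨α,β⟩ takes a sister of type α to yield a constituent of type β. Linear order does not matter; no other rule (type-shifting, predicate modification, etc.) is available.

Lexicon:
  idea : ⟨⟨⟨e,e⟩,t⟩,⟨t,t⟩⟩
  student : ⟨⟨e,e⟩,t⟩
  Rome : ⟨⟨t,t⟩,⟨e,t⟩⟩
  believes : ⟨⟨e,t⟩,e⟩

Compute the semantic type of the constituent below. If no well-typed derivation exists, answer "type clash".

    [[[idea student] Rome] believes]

[idea student]: ⟨⟨⟨e,e⟩,t⟩,⟨t,t⟩⟩ applied to ⟨⟨e,e⟩,t⟩ yields ⟨t,t⟩.
[[idea student] Rome]: ⟨⟨t,t⟩,⟨e,t⟩⟩ applied to ⟨t,t⟩ yields ⟨e,t⟩.
[[[idea student] Rome] believes]: ⟨⟨e,t⟩,e⟩ applied to ⟨e,t⟩ yields e.

e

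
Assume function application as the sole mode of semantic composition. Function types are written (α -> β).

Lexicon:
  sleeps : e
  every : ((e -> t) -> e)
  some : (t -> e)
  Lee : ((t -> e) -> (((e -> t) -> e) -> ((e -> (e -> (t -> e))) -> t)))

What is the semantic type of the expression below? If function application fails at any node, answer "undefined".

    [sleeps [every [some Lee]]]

[some Lee]: ((t -> e) -> (((e -> t) -> e) -> ((e -> (e -> (t -> e))) -> t))) applied to (t -> e) yields (((e -> t) -> e) -> ((e -> (e -> (t -> e))) -> t)).
[every [some Lee]]: (((e -> t) -> e) -> ((e -> (e -> (t -> e))) -> t)) applied to ((e -> t) -> e) yields ((e -> (e -> (t -> e))) -> t).
[sleeps [every [some Lee]]]: e and ((e -> (e -> (t -> e))) -> t) cannot combine by function application — type clash.

undefined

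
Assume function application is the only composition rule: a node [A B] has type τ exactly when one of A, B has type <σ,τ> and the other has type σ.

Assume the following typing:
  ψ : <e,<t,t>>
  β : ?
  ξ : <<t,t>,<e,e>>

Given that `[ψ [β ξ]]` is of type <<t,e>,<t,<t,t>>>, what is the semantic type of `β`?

<<<t,t>,<e,e>>,<<e,<t,t>>,<<t,e>,<t,<t,t>>>>>

[ψ [β ξ]] is required to be <<t,e>,<t,<t,t>>>. ψ : <e,<t,t>> cannot yield <<t,e>,<t,<t,t>>> as functor, so [β ξ] : <<e,<t,t>>,<<t,e>,<t,<t,t>>>>.
[β ξ] is required to be <<e,<t,t>>,<<t,e>,<t,<t,t>>>>. ξ : <<t,t>,<e,e>> cannot yield <<e,<t,t>>,<<t,e>,<t,<t,t>>>> as functor, so β : <<<t,t>,<e,e>>,<<e,<t,t>>,<<t,e>,<t,<t,t>>>>>.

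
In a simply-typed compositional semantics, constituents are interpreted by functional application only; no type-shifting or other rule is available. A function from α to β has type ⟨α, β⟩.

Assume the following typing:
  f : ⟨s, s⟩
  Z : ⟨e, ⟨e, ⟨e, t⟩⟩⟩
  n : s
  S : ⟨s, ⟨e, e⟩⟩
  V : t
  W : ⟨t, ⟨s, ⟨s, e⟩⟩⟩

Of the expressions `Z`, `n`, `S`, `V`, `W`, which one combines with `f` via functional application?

Z : ⟨e, ⟨e, ⟨e, t⟩⟩⟩ — f needs s; Z needs e; neither fits.
n — combines: f : ⟨s, s⟩ takes n : s as argument, giving s.
S : ⟨s, ⟨e, e⟩⟩ — f needs s; S needs s; neither fits.
V : t — f needs s; V needs nothing (atomic); neither fits.
W : ⟨t, ⟨s, ⟨s, e⟩⟩⟩ — f needs s; W needs t; neither fits.

n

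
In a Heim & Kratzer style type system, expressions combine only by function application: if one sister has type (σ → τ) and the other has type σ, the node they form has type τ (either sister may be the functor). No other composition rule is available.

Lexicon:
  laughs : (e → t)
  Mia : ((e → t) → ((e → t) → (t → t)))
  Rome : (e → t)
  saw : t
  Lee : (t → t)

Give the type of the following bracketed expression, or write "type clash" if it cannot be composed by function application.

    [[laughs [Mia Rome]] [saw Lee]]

t

[Mia Rome] — Mia of type ((e → t) → ((e → t) → (t → t))) combines with Rome of type (e → t): type ((e → t) → (t → t)).
[laughs [Mia Rome]] — [Mia Rome] of type ((e → t) → (t → t)) combines with laughs of type (e → t): type (t → t).
[saw Lee] — Lee of type (t → t) combines with saw of type t: type t.
[[laughs [Mia Rome]] [saw Lee]] — [laughs [Mia Rome]] of type (t → t) combines with [saw Lee] of type t: type t.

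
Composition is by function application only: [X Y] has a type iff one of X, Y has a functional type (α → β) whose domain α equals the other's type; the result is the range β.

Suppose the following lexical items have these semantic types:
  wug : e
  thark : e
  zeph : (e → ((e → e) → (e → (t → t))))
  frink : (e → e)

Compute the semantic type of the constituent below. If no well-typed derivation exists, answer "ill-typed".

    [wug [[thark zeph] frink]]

(t → t)

[thark zeph]: (e → ((e → e) → (e → (t → t)))) applied to e yields ((e → e) → (e → (t → t))).
[[thark zeph] frink]: ((e → e) → (e → (t → t))) applied to (e → e) yields (e → (t → t)).
[wug [[thark zeph] frink]]: (e → (t → t)) applied to e yields (t → t).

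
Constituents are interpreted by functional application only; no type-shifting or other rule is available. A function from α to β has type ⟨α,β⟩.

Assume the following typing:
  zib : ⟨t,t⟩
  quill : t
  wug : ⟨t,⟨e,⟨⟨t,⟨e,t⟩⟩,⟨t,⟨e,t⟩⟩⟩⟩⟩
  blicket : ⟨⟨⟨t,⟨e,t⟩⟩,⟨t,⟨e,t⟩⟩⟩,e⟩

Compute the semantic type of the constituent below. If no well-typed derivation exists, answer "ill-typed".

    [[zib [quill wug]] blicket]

ill-typed

[quill wug]: ⟨t,⟨e,⟨⟨t,⟨e,t⟩⟩,⟨t,⟨e,t⟩⟩⟩⟩⟩ applied to t yields ⟨e,⟨⟨t,⟨e,t⟩⟩,⟨t,⟨e,t⟩⟩⟩⟩.
[zib [quill wug]]: ⟨t,t⟩ with ⟨e,⟨⟨t,⟨e,t⟩⟩,⟨t,⟨e,t⟩⟩⟩⟩ — neither is a function whose domain matches the other; composition fails here.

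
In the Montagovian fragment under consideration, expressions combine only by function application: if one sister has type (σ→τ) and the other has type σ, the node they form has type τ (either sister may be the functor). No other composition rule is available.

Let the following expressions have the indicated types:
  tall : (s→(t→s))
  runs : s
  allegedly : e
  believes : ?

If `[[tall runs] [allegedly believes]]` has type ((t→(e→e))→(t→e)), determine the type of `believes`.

[[tall runs] [allegedly believes]] must have type ((t→(e→e))→(t→e)). The sister [tall runs] has type (t→s); that is not a function onto ((t→(e→e))→(t→e)), so [allegedly believes] must be the functor, of type ((t→s)→((t→(e→e))→(t→e))).
[allegedly believes] must have type ((t→s)→((t→(e→e))→(t→e))). The sister allegedly has type e; that is not a function onto ((t→s)→((t→(e→e))→(t→e))), so believes must be the functor, of type (e→((t→s)→((t→(e→e))→(t→e)))).

(e→((t→s)→((t→(e→e))→(t→e))))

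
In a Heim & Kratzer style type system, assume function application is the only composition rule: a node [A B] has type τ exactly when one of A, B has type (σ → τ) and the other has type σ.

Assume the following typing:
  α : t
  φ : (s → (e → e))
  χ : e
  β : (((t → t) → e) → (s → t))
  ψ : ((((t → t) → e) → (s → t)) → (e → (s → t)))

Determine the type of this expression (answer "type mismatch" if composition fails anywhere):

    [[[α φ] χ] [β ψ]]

type mismatch

[α φ]: t with (s → (e → e)) — neither is a function whose domain matches the other; composition fails here.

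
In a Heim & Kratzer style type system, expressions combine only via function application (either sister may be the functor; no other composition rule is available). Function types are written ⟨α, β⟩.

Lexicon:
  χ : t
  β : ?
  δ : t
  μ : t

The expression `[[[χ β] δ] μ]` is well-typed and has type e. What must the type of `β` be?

At [[[χ β] δ] μ] (required: e): μ is t, which is not a function with range e; hence [[χ β] δ] is the functor — type ⟨t, e⟩.
At [[χ β] δ] (required: ⟨t, e⟩): δ is t, which is not a function with range ⟨t, e⟩; hence [χ β] is the functor — type ⟨t, ⟨t, e⟩⟩.
At [χ β] (required: ⟨t, ⟨t, e⟩⟩): χ is t, which is not a function with range ⟨t, ⟨t, e⟩⟩; hence β is the functor — type ⟨t, ⟨t, ⟨t, e⟩⟩⟩.

⟨t, ⟨t, ⟨t, e⟩⟩⟩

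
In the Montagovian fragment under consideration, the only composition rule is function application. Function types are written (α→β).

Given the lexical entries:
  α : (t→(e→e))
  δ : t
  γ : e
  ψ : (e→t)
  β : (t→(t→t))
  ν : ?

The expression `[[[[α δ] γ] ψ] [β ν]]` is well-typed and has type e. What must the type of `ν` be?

[[[[α δ] γ] ψ] [β ν]] must have type e. The sister [[[α δ] γ] ψ] has type t; that is not a function onto e, so [β ν] must be the functor, of type (t→e).
[β ν] must have type (t→e). The sister β has type (t→(t→t)); that is not a function onto (t→e), so ν must be the functor, of type ((t→(t→t))→(t→e)).

((t→(t→t))→(t→e))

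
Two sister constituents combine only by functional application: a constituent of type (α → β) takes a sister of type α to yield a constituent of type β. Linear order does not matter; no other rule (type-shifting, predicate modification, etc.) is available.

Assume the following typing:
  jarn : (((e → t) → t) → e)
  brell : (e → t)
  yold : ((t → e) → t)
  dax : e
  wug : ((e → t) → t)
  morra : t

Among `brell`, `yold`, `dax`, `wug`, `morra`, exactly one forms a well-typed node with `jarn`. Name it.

wug

brell : (e → t) — jarn needs ((e → t) → t); brell needs e; neither fits.
yold : ((t → e) → t) — jarn needs ((e → t) → t); yold needs (t → e); neither fits.
dax : e — jarn needs ((e → t) → t); dax needs nothing (atomic); neither fits.
wug — combines: jarn : (((e → t) → t) → e) takes wug : ((e → t) → t) as argument, giving e.
morra : t — jarn needs ((e → t) → t); morra needs nothing (atomic); neither fits.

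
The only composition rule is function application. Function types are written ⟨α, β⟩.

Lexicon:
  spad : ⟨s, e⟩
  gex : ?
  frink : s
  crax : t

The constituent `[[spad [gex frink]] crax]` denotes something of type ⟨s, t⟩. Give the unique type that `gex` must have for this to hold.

⟨s, ⟨⟨s, e⟩, ⟨t, ⟨s, t⟩⟩⟩⟩

[[spad [gex frink]] crax] is required to be ⟨s, t⟩. crax : t cannot yield ⟨s, t⟩ as functor, so [spad [gex frink]] : ⟨t, ⟨s, t⟩⟩.
[spad [gex frink]] is required to be ⟨t, ⟨s, t⟩⟩. spad : ⟨s, e⟩ cannot yield ⟨t, ⟨s, t⟩⟩ as functor, so [gex frink] : ⟨⟨s, e⟩, ⟨t, ⟨s, t⟩⟩⟩.
[gex frink] is required to be ⟨⟨s, e⟩, ⟨t, ⟨s, t⟩⟩⟩. frink : s cannot yield ⟨⟨s, e⟩, ⟨t, ⟨s, t⟩⟩⟩ as functor, so gex : ⟨s, ⟨⟨s, e⟩, ⟨t, ⟨s, t⟩⟩⟩⟩.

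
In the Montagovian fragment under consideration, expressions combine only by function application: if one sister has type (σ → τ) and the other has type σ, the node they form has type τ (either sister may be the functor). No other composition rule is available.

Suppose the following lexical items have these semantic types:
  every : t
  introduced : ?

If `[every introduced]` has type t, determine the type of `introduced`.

(t → t)

[every introduced] is required to be t. every : t cannot yield t as functor, so introduced : (t → t).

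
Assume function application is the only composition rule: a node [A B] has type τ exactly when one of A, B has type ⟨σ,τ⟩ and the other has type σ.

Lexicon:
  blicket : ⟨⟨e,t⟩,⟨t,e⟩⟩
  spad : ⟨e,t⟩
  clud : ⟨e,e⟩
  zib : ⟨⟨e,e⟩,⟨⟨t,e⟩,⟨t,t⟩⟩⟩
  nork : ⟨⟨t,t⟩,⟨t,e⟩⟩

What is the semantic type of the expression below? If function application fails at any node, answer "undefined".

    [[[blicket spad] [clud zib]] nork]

[blicket spad]: ⟨⟨e,t⟩,⟨t,e⟩⟩ applied to ⟨e,t⟩ yields ⟨t,e⟩.
[clud zib]: ⟨⟨e,e⟩,⟨⟨t,e⟩,⟨t,t⟩⟩⟩ applied to ⟨e,e⟩ yields ⟨⟨t,e⟩,⟨t,t⟩⟩.
[[blicket spad] [clud zib]]: ⟨⟨t,e⟩,⟨t,t⟩⟩ applied to ⟨t,e⟩ yields ⟨t,t⟩.
[[[blicket spad] [clud zib]] nork]: ⟨⟨t,t⟩,⟨t,e⟩⟩ applied to ⟨t,t⟩ yields ⟨t,e⟩.

⟨t,e⟩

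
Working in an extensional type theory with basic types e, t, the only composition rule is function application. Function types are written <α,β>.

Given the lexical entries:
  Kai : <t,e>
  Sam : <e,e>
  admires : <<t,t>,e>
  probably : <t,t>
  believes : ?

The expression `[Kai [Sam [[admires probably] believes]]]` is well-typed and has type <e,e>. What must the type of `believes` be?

<e,<<e,e>,<<t,e>,<e,e>>>>

For [Kai [Sam [[admires probably] believes]]] to have type <e,e> with Kai of type <t,e>, [Sam [[admires probably] believes]] must be the function: [Sam [[admires probably] believes]] : <<t,e>,<e,e>>.
For [Sam [[admires probably] believes]] to have type <<t,e>,<e,e>> with Sam of type <e,e>, [[admires probably] believes] must be the function: [[admires probably] believes] : <<e,e>,<<t,e>,<e,e>>>.
For [[admires probably] believes] to have type <<e,e>,<<t,e>,<e,e>>> with [admires probably] of type e, believes must be the function: believes : <e,<<e,e>,<<t,e>,<e,e>>>>.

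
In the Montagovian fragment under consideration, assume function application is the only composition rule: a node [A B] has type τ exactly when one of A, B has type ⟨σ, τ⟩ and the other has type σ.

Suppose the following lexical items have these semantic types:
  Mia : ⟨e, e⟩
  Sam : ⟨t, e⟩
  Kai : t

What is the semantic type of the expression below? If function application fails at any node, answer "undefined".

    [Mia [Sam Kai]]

e

At [Sam Kai], Sam : ⟨t, e⟩ takes Kai : t, giving e.
At [Mia [Sam Kai]], Mia : ⟨e, e⟩ takes [Sam Kai] : e, giving e.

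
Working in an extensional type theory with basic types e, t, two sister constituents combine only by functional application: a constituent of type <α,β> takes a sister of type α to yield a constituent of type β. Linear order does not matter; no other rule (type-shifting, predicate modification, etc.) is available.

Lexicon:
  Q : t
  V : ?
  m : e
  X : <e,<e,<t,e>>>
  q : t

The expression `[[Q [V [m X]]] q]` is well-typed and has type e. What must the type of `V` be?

[[Q [V [m X]]] q] is required to be e. q : t cannot yield e as functor, so [Q [V [m X]]] : <t,e>.
[Q [V [m X]]] is required to be <t,e>. Q : t cannot yield <t,e> as functor, so [V [m X]] : <t,<t,e>>.
[V [m X]] is required to be <t,<t,e>>. [m X] : <e,<t,e>> cannot yield <t,<t,e>> as functor, so V : <<e,<t,e>>,<t,<t,e>>>.

<<e,<t,e>>,<t,<t,e>>>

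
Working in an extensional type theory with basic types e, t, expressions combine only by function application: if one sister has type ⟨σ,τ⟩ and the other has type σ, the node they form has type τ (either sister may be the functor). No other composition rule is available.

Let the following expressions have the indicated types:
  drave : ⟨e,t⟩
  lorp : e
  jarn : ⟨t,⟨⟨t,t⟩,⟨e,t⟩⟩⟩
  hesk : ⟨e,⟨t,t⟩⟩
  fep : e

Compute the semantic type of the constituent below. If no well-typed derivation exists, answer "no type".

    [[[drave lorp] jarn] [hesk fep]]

⟨e,t⟩

[drave lorp]: drave is ⟨e,t⟩, lorp is e; result t.
[[drave lorp] jarn]: jarn is ⟨t,⟨⟨t,t⟩,⟨e,t⟩⟩⟩, [drave lorp] is t; result ⟨⟨t,t⟩,⟨e,t⟩⟩.
[hesk fep]: hesk is ⟨e,⟨t,t⟩⟩, fep is e; result ⟨t,t⟩.
[[[drave lorp] jarn] [hesk fep]]: [[drave lorp] jarn] is ⟨⟨t,t⟩,⟨e,t⟩⟩, [hesk fep] is ⟨t,t⟩; result ⟨e,t⟩.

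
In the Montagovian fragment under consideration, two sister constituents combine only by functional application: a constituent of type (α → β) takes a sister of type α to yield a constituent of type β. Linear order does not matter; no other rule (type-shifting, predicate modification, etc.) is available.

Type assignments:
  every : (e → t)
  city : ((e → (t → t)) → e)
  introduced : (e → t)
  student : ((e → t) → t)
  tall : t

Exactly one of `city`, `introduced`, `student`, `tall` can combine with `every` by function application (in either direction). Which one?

city : ((e → (t → t)) → e) — does not combine with every.
introduced : (e → t) — does not combine with every.
student — combines: student : ((e → t) → t) takes every : (e → t) as argument, giving t.
tall : t — does not combine with every.

student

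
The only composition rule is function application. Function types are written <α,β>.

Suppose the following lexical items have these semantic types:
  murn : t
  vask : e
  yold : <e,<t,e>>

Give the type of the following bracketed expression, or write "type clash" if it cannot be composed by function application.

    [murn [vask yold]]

[vask yold] — yold of type <e,<t,e>> combines with vask of type e: type <t,e>.
[murn [vask yold]] — [vask yold] of type <t,e> combines with murn of type t: type e.

e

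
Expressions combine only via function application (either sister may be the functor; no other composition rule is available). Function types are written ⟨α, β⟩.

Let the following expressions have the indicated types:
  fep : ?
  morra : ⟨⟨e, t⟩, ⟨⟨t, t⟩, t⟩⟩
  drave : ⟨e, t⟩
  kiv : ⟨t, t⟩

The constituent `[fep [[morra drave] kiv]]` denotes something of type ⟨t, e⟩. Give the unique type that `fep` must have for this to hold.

[fep [[morra drave] kiv]] must have type ⟨t, e⟩. The sister [[morra drave] kiv] has type t; that is not a function onto ⟨t, e⟩, so fep must be the functor, of type ⟨t, ⟨t, e⟩⟩.

⟨t, ⟨t, e⟩⟩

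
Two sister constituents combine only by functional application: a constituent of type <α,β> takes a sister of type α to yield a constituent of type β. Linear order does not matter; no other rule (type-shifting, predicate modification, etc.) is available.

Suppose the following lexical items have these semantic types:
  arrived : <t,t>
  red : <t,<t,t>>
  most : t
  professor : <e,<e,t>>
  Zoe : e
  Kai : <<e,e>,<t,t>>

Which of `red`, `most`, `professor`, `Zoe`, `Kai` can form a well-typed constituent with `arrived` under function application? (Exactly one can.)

most

red : <t,<t,t>> — arrived needs t; red needs t; neither fits.
most — combines: arrived : <t,t> takes most : t as argument, giving t.
professor : <e,<e,t>> — arrived needs t; professor needs e; neither fits.
Zoe : e — arrived needs t; Zoe needs nothing (atomic); neither fits.
Kai : <<e,e>,<t,t>> — arrived needs t; Kai needs <e,e>; neither fits.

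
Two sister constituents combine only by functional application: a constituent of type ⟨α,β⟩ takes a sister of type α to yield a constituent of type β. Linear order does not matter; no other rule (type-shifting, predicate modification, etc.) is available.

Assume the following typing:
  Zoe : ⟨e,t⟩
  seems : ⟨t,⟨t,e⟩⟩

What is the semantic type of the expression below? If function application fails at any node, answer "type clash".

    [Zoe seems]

type clash

[Zoe seems]: ⟨e,t⟩ with ⟨t,⟨t,e⟩⟩ — neither is a function whose domain matches the other; composition fails here.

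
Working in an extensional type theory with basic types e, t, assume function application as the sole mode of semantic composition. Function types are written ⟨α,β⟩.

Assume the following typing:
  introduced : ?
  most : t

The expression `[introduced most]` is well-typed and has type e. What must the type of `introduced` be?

[introduced most] is required to be e. most : t cannot yield e as functor, so introduced : ⟨t,e⟩.

⟨t,e⟩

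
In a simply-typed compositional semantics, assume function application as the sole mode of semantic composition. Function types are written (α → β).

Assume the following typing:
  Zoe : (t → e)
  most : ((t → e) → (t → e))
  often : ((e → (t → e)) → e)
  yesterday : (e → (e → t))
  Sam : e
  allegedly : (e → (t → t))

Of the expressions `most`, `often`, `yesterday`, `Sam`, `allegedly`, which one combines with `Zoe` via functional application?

most — combines: most : ((t → e) → (t → e)) takes Zoe : (t → e) as argument, giving (t → e).
often : ((e → (t → e)) → e) — neither side's domain matches the other.
yesterday : (e → (e → t)) — neither side's domain matches the other.
Sam : e — neither side's domain matches the other.
allegedly : (e → (t → t)) — neither side's domain matches the other.

most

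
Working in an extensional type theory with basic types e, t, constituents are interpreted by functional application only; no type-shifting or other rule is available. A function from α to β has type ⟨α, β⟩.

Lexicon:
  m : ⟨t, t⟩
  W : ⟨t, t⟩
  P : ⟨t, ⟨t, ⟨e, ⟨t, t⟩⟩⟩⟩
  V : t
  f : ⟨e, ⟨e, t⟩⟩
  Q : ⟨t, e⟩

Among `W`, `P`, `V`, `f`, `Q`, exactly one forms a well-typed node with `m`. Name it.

V

W : ⟨t, t⟩ — m needs t; W needs t; neither fits.
P : ⟨t, ⟨t, ⟨e, ⟨t, t⟩⟩⟩⟩ — m needs t; P needs t; neither fits.
V — combines: m : ⟨t, t⟩ takes V : t as argument, giving t.
f : ⟨e, ⟨e, t⟩⟩ — m needs t; f needs e; neither fits.
Q : ⟨t, e⟩ — m needs t; Q needs t; neither fits.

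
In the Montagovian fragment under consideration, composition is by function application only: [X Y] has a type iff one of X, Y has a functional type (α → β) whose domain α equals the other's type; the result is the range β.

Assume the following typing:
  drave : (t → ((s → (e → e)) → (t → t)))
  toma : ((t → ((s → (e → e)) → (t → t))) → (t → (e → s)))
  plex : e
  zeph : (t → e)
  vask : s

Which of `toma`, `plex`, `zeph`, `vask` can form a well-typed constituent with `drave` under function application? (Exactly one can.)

toma — combines: toma : ((t → ((s → (e → e)) → (t → t))) → (t → (e → s))) takes drave : (t → ((s → (e → e)) → (t → t))) as argument, giving (t → (e → s)).
plex : e — neither side's domain matches the other.
zeph : (t → e) — neither side's domain matches the other.
vask : s — neither side's domain matches the other.

toma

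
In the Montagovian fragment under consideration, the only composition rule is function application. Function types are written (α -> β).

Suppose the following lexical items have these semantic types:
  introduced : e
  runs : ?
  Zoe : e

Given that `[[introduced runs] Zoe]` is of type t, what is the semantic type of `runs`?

[[introduced runs] Zoe] is required to be t. Zoe : e cannot yield t as functor, so [introduced runs] : (e -> t).
[introduced runs] is required to be (e -> t). introduced : e cannot yield (e -> t) as functor, so runs : (e -> (e -> t)).

(e -> (e -> t))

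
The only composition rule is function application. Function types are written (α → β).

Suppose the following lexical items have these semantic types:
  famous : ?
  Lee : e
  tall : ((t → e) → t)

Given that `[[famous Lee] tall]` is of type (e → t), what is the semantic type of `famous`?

For [[famous Lee] tall] to have type (e → t) with tall of type ((t → e) → t), [famous Lee] must be the function: [famous Lee] : (((t → e) → t) → (e → t)).
For [famous Lee] to have type (((t → e) → t) → (e → t)) with Lee of type e, famous must be the function: famous : (e → (((t → e) → t) → (e → t))).

(e → (((t → e) → t) → (e → t)))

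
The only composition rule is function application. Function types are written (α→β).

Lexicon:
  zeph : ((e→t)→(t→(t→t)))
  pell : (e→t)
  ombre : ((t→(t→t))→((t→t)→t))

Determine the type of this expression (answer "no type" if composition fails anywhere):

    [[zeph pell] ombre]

[zeph pell]: ((e→t)→(t→(t→t))) applied to (e→t) yields (t→(t→t)).
[[zeph pell] ombre]: ((t→(t→t))→((t→t)→t)) applied to (t→(t→t)) yields ((t→t)→t).

((t→t)→t)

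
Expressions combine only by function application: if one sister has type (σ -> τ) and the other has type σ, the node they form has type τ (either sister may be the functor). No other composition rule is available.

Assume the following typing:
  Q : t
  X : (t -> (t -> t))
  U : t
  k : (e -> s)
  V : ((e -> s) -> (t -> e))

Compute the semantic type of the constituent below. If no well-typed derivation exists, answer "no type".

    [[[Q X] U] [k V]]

e

[Q X] — X of type (t -> (t -> t)) combines with Q of type t: type (t -> t).
[[Q X] U] — [Q X] of type (t -> t) combines with U of type t: type t.
[k V] — V of type ((e -> s) -> (t -> e)) combines with k of type (e -> s): type (t -> e).
[[[Q X] U] [k V]] — [k V] of type (t -> e) combines with [[Q X] U] of type t: type e.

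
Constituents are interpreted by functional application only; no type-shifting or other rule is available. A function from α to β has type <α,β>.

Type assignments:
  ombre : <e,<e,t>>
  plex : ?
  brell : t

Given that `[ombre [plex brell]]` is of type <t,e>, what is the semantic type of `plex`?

[ombre [plex brell]] is required to be <t,e>. ombre : <e,<e,t>> cannot yield <t,e> as functor, so [plex brell] : <<e,<e,t>>,<t,e>>.
[plex brell] is required to be <<e,<e,t>>,<t,e>>. brell : t cannot yield <<e,<e,t>>,<t,e>> as functor, so plex : <t,<<e,<e,t>>,<t,e>>>.

<t,<<e,<e,t>>,<t,e>>>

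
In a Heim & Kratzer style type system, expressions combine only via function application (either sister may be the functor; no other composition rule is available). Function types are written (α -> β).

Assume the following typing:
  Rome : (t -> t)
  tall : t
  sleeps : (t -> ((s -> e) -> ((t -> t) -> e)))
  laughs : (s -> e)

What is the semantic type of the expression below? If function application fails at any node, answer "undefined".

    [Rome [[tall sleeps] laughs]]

[tall sleeps]: (t -> ((s -> e) -> ((t -> t) -> e))) applied to t yields ((s -> e) -> ((t -> t) -> e)).
[[tall sleeps] laughs]: ((s -> e) -> ((t -> t) -> e)) applied to (s -> e) yields ((t -> t) -> e).
[Rome [[tall sleeps] laughs]]: ((t -> t) -> e) applied to (t -> t) yields e.

e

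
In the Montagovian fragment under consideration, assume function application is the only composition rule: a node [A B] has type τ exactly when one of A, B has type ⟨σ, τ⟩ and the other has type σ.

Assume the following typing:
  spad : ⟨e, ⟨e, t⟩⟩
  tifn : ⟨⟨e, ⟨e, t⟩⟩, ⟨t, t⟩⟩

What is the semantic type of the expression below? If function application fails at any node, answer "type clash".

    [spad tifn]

⟨t, t⟩

[spad tifn]: tifn is ⟨⟨e, ⟨e, t⟩⟩, ⟨t, t⟩⟩, spad is ⟨e, ⟨e, t⟩⟩; result ⟨t, t⟩.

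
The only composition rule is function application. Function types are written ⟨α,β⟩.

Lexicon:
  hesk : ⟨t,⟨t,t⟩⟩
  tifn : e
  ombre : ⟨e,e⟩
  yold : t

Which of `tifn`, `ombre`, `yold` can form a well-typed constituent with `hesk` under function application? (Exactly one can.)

yold

tifn : e — does not combine with hesk.
ombre : ⟨e,e⟩ — does not combine with hesk.
yold — combines: hesk : ⟨t,⟨t,t⟩⟩ takes yold : t as argument, giving ⟨t,t⟩.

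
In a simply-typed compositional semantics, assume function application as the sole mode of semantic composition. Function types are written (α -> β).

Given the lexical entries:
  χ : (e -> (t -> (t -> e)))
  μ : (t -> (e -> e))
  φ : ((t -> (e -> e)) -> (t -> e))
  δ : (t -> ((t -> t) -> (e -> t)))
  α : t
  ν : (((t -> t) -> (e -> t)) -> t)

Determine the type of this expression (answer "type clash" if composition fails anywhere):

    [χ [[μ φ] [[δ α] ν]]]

(t -> (t -> e))

[μ φ]: φ is ((t -> (e -> e)) -> (t -> e)), μ is (t -> (e -> e)); result (t -> e).
[δ α]: δ is (t -> ((t -> t) -> (e -> t))), α is t; result ((t -> t) -> (e -> t)).
[[δ α] ν]: ν is (((t -> t) -> (e -> t)) -> t), [δ α] is ((t -> t) -> (e -> t)); result t.
[[μ φ] [[δ α] ν]]: [μ φ] is (t -> e), [[δ α] ν] is t; result e.
[χ [[μ φ] [[δ α] ν]]]: χ is (e -> (t -> (t -> e))), [[μ φ] [[δ α] ν]] is e; result (t -> (t -> e)).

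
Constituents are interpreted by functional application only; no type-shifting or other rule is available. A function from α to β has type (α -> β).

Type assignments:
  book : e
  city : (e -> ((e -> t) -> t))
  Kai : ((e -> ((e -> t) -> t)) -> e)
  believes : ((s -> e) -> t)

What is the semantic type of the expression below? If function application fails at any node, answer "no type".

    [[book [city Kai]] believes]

At [city Kai], Kai : ((e -> ((e -> t) -> t)) -> e) takes city : (e -> ((e -> t) -> t)), giving e.
[book [city Kai]]: e with e — neither is a function whose domain matches the other; composition fails here.

no type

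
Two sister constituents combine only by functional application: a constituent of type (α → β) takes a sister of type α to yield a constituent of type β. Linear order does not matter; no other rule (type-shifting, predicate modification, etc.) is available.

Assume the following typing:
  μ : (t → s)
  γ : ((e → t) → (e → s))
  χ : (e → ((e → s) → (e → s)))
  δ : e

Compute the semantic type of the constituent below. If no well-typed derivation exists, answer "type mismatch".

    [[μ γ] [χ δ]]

type mismatch

[μ γ]: (t → s) with ((e → t) → (e → s)) — neither is a function whose domain matches the other; composition fails here.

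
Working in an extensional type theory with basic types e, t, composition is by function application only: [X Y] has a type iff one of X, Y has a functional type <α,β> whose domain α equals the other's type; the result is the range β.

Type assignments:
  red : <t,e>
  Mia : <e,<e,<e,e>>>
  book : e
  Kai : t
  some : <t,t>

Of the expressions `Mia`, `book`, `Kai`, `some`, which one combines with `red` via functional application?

Mia : <e,<e,<e,e>>> — no; red wants t, and Mia wants e.
book : e — no; red wants t, and book wants nothing (atomic).
Kai — combines: red : <t,e> takes Kai : t as argument, giving e.
some : <t,t> — no; red wants t, and some wants t.

Kai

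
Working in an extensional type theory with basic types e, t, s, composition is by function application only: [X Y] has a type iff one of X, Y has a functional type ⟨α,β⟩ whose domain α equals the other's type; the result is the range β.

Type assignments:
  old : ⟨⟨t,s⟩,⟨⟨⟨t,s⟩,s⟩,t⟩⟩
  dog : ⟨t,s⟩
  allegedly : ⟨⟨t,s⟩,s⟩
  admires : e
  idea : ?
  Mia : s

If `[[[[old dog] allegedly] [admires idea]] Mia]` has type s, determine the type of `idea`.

⟨e,⟨t,⟨s,s⟩⟩⟩

At [[[[old dog] allegedly] [admires idea]] Mia] (required: s): Mia is s, which is not a function with range s; hence [[[old dog] allegedly] [admires idea]] is the functor — type ⟨s,s⟩.
At [[[old dog] allegedly] [admires idea]] (required: ⟨s,s⟩): [[old dog] allegedly] is t, which is not a function with range ⟨s,s⟩; hence [admires idea] is the functor — type ⟨t,⟨s,s⟩⟩.
At [admires idea] (required: ⟨t,⟨s,s⟩⟩): admires is e, which is not a function with range ⟨t,⟨s,s⟩⟩; hence idea is the functor — type ⟨e,⟨t,⟨s,s⟩⟩⟩.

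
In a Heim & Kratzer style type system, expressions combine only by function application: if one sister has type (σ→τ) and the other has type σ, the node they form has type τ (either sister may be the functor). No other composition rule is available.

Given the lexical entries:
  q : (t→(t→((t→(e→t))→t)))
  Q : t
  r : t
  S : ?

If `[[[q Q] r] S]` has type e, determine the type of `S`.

[[[q Q] r] S] is required to be e. [[q Q] r] : ((t→(e→t))→t) cannot yield e as functor, so S : (((t→(e→t))→t)→e).

(((t→(e→t))→t)→e)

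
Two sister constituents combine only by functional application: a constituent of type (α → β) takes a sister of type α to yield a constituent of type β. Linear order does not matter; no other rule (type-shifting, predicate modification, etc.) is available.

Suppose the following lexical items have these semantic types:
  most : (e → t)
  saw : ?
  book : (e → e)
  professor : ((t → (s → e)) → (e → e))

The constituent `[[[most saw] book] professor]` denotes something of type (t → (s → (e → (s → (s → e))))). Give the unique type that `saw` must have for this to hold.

((e → t) → ((e → e) → (((t → (s → e)) → (e → e)) → (t → (s → (e → (s → (s → e))))))))

For [[[most saw] book] professor] to have type (t → (s → (e → (s → (s → e))))) with professor of type ((t → (s → e)) → (e → e)), [[most saw] book] must be the function: [[most saw] book] : (((t → (s → e)) → (e → e)) → (t → (s → (e → (s → (s → e)))))).
For [[most saw] book] to have type (((t → (s → e)) → (e → e)) → (t → (s → (e → (s → (s → e)))))) with book of type (e → e), [most saw] must be the function: [most saw] : ((e → e) → (((t → (s → e)) → (e → e)) → (t → (s → (e → (s → (s → e))))))).
For [most saw] to have type ((e → e) → (((t → (s → e)) → (e → e)) → (t → (s → (e → (s → (s → e))))))) with most of type (e → t), saw must be the function: saw : ((e → t) → ((e → e) → (((t → (s → e)) → (e → e)) → (t → (s → (e → (s → (s → e)))))))).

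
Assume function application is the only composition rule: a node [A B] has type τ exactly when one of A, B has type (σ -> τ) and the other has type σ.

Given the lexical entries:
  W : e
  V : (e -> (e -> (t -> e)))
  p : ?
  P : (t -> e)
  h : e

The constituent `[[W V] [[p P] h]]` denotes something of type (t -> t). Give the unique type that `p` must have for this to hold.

((t -> e) -> (e -> ((e -> (t -> e)) -> (t -> t))))

At [[W V] [[p P] h]] (required: (t -> t)): [W V] is (e -> (t -> e)), which is not a function with range (t -> t); hence [[p P] h] is the functor — type ((e -> (t -> e)) -> (t -> t)).
At [[p P] h] (required: ((e -> (t -> e)) -> (t -> t))): h is e, which is not a function with range ((e -> (t -> e)) -> (t -> t)); hence [p P] is the functor — type (e -> ((e -> (t -> e)) -> (t -> t))).
At [p P] (required: (e -> ((e -> (t -> e)) -> (t -> t)))): P is (t -> e), which is not a function with range (e -> ((e -> (t -> e)) -> (t -> t))); hence p is the functor — type ((t -> e) -> (e -> ((e -> (t -> e)) -> (t -> t)))).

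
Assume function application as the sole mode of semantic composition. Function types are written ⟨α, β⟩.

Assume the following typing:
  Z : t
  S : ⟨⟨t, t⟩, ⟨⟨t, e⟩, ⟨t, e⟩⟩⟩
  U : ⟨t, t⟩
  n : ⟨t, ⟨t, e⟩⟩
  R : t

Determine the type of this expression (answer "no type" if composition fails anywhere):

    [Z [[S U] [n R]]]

[S U]: functor S : ⟨⟨t, t⟩, ⟨⟨t, e⟩, ⟨t, e⟩⟩⟩, argument U : ⟨t, t⟩; result ⟨⟨t, e⟩, ⟨t, e⟩⟩.
[n R]: functor n : ⟨t, ⟨t, e⟩⟩, argument R : t; result ⟨t, e⟩.
[[S U] [n R]]: functor [S U] : ⟨⟨t, e⟩, ⟨t, e⟩⟩, argument [n R] : ⟨t, e⟩; result ⟨t, e⟩.
[Z [[S U] [n R]]]: functor [[S U] [n R]] : ⟨t, e⟩, argument Z : t; result e.

e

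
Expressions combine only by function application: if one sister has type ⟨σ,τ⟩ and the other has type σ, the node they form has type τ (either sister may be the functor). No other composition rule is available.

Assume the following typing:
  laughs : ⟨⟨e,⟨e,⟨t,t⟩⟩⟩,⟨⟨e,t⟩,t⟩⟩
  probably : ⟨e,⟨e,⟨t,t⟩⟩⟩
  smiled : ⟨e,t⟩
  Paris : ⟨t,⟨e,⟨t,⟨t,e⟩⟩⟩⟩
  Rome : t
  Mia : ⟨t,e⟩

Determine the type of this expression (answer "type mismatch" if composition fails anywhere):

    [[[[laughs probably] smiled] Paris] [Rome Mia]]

[laughs probably]: functor laughs : ⟨⟨e,⟨e,⟨t,t⟩⟩⟩,⟨⟨e,t⟩,t⟩⟩, argument probably : ⟨e,⟨e,⟨t,t⟩⟩⟩; result ⟨⟨e,t⟩,t⟩.
[[laughs probably] smiled]: functor [laughs probably] : ⟨⟨e,t⟩,t⟩, argument smiled : ⟨e,t⟩; result t.
[[[laughs probably] smiled] Paris]: functor Paris : ⟨t,⟨e,⟨t,⟨t,e⟩⟩⟩⟩, argument [[laughs probably] smiled] : t; result ⟨e,⟨t,⟨t,e⟩⟩⟩.
[Rome Mia]: functor Mia : ⟨t,e⟩, argument Rome : t; result e.
[[[[laughs probably] smiled] Paris] [Rome Mia]]: functor [[[laughs probably] smiled] Paris] : ⟨e,⟨t,⟨t,e⟩⟩⟩, argument [Rome Mia] : e; result ⟨t,⟨t,e⟩⟩.

⟨t,⟨t,e⟩⟩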